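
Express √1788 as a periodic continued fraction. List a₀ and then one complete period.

[42; 3, 1, 1, 20, 1, 1, 3, 84]

a₀ = ⌊√1788⌋ = 42.
With m₀=0, d₀=1 and mₖ₊₁ = dₖaₖ − mₖ, dₖ₊₁ = (n − mₖ₊₁²)/dₖ, aₖ₊₁ = ⌊(a₀+mₖ₊₁)/dₖ₊₁⌋:
  k=1: m=42, d=24, a=3
  k=2: m=30, d=37, a=1
  k=3: m=7, d=47, a=1
  k=4: m=40, d=4, a=20
  k=5: m=40, d=47, a=1
  k=6: m=7, d=37, a=1
  k=7: m=30, d=24, a=3
  k=8: m=42, d=1, a=84
d=1 and a=2a₀=84 at k=8, so the next step gives (m, d) = (42, 24) again — its k=1 value — and the period has length 8.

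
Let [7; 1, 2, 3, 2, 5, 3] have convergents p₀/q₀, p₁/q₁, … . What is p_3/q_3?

Using pₖ = aₖpₖ₋₁ + pₖ₋₂, qₖ = aₖqₖ₋₁ + qₖ₋₂ (with p₋₁=1, p₋₂=0, q₋₁=0, q₋₂=1):
  k=0: a=7, p=7, q=1
  k=1: a=1, p=8, q=1
  k=2: a=2, p=23, q=3
  k=3: a=3, p=77, q=10

77/10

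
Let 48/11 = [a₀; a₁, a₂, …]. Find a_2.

1

48 = 4·11 + 4   →  a_0 = 4
11 = 2·4 + 3   →  a_1 = 2
4 = 1·3 + 1   →  a_2 = 1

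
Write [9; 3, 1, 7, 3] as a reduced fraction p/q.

898/97

Fold from the inside: start with 3/1.
  7 + 1/3 = 22/3
  1 + 3/22 = 25/22
  3 + 22/25 = 97/25
  9 + 25/97 = 898/97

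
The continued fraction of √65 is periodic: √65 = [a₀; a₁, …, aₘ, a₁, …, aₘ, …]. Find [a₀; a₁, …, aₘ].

a₀ = ⌊√65⌋ = 8.

[8; 16]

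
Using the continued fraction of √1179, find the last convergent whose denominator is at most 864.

√1179 = [34; 2, 1, 33, 1, 2, 68, …] (period length 6).
Convergents:
  p_0/q_0 = 34/1
  p_1/q_1 = 69/2
  p_2/q_2 = 103/3
  p_3/q_3 = 3468/101
  p_4/q_4 = 3571/104
  p_5/q_5 = 10610/309
  p_6/q_6 = 725051/21116
q_5 = 309 ≤ 864 < 21116 = q_6, so the answer is 10610/309.

10610/309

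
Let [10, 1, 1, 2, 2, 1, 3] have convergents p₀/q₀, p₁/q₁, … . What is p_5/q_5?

180/17

Using pₖ = aₖpₖ₋₁ + pₖ₋₂, qₖ = aₖqₖ₋₁ + qₖ₋₂ (with p₋₁=1, p₋₂=0, q₋₁=0, q₋₂=1):
  k=0: a=10, p=10, q=1
  k=1: a=1, p=11, q=1
  k=2: a=1, p=21, q=2
  k=3: a=2, p=53, q=5
  k=4: a=2, p=127, q=12
  k=5: a=1, p=180, q=17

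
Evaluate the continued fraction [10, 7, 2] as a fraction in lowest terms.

152/15

Fold from the inside: start with 2/1.
  7 + 1/2 = 15/2
  10 + 2/15 = 152/15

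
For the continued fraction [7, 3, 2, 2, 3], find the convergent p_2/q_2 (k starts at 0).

Using pₖ = aₖpₖ₋₁ + pₖ₋₂, qₖ = aₖqₖ₋₁ + qₖ₋₂ (with p₋₁=1, p₋₂=0, q₋₁=0, q₋₂=1):
  k=0: a=7, p=7, q=1
  k=1: a=3, p=22, q=3
  k=2: a=2, p=51, q=7

51/7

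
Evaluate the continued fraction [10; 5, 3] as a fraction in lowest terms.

163/16

Fold from the inside: start with 3/1.
  5 + 1/3 = 16/3
  10 + 3/16 = 163/16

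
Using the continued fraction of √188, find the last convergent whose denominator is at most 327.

√188 = [13; 1, 2, 2, 6, 2, 2, 1, 26, …] (period length 8).
Convergents:
  p_0/q_0 = 13/1
  p_1/q_1 = 14/1
  p_2/q_2 = 41/3
  p_3/q_3 = 96/7
  p_4/q_4 = 617/45
  p_5/q_5 = 1330/97
  p_6/q_6 = 3277/239
  p_7/q_7 = 4607/336
q_6 = 239 ≤ 327 < 336 = q_7, so the answer is 3277/239.

3277/239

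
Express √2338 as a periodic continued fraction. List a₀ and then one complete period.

a₀ = ⌊√2338⌋ = 48.
With m₀=0, d₀=1 and mₖ₊₁ = dₖaₖ − mₖ, dₖ₊₁ = (n − mₖ₊₁²)/dₖ, aₖ₊₁ = ⌊(a₀+mₖ₊₁)/dₖ₊₁⌋:
  k=1: m=48, d=34, a=2
  k=2: m=20, d=57, a=1
  k=3: m=37, d=17, a=5
  k=4: m=48, d=2, a=48
  k=5: m=48, d=17, a=5
  k=6: m=37, d=57, a=1
  k=7: m=20, d=34, a=2
  k=8: m=48, d=1, a=96
d=1 and a=2a₀=96 at k=8, so the next step gives (m, d) = (48, 34) again — its k=1 value — and the period has length 8.

[48; 2, 1, 5, 48, 5, 1, 2, 96]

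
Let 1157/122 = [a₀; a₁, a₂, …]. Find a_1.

1157 = 9·122 + 59   →  a_0 = 9
122 = 2·59 + 4   →  a_1 = 2

2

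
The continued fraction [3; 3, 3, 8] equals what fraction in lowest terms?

Fold from the inside: start with 8/1.
  3 + 1/8 = 25/8
  3 + 8/25 = 83/25
  3 + 25/83 = 274/83

274/83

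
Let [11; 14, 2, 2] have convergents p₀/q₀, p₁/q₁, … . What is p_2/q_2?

321/29

Using pₖ = aₖpₖ₋₁ + pₖ₋₂, qₖ = aₖqₖ₋₁ + qₖ₋₂ (with p₋₁=1, p₋₂=0, q₋₁=0, q₋₂=1):
  k=0: a=11, p=11, q=1
  k=1: a=14, p=155, q=14
  k=2: a=2, p=321, q=29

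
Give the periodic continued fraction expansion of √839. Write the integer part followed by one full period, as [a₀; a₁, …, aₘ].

a₀ = ⌊√839⌋ = 28.
With m₀=0, d₀=1 and mₖ₊₁ = dₖaₖ − mₖ, dₖ₊₁ = (n − mₖ₊₁²)/dₖ, aₖ₊₁ = ⌊(a₀+mₖ₊₁)/dₖ₊₁⌋:
  k=1: m=28, d=55, a=1
  k=2: m=27, d=2, a=27
  k=3: m=27, d=55, a=1
  k=4: m=28, d=1, a=56
d=1 and a=2a₀=56 at k=4, so the next step gives (m, d) = (28, 55) again — its k=1 value — and the period has length 4.

[28; 1, 27, 1, 56]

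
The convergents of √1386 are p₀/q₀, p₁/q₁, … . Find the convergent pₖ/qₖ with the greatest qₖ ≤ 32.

484/13

√1386 = [37; 4, 2, 1, 2, 1, 2, 4, 74, …] (period length 8).
Convergents:
  p_0/q_0 = 37/1
  p_1/q_1 = 149/4
  p_2/q_2 = 335/9
  p_3/q_3 = 484/13
  p_4/q_4 = 1303/35
q_3 = 13 ≤ 32 < 35 = q_4, so the answer is 484/13.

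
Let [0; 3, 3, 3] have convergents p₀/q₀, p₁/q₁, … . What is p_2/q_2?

3/10

Using pₖ = aₖpₖ₋₁ + pₖ₋₂, qₖ = aₖqₖ₋₁ + qₖ₋₂ (with p₋₁=1, p₋₂=0, q₋₁=0, q₋₂=1):
  k=0: a=0, p=0, q=1
  k=1: a=3, p=1, q=3
  k=2: a=3, p=3, q=10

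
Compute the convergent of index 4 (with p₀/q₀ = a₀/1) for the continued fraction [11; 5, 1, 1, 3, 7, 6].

Using pₖ = aₖpₖ₋₁ + pₖ₋₂, qₖ = aₖqₖ₋₁ + qₖ₋₂ (with p₋₁=1, p₋₂=0, q₋₁=0, q₋₂=1):
  k=0: a=11, p=11, q=1
  k=1: a=5, p=56, q=5
  k=2: a=1, p=67, q=6
  k=3: a=1, p=123, q=11
  k=4: a=3, p=436, q=39

436/39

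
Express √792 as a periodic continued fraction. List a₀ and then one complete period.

a₀ = ⌊√792⌋ = 28.
With m₀=0, d₀=1 and mₖ₊₁ = dₖaₖ − mₖ, dₖ₊₁ = (n − mₖ₊₁²)/dₖ, aₖ₊₁ = ⌊(a₀+mₖ₊₁)/dₖ₊₁⌋:
  k=1: m=28, d=8, a=7
  k=2: m=28, d=1, a=56
d=1 and a=2a₀=56 at k=2, so the next step gives (m, d) = (28, 8) again — its k=1 value — and the period has length 2.

[28; 7, 56]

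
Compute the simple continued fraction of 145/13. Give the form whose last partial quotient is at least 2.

145 = 11·13 + 2
13 = 6·2 + 1
2 = 2·1 + 0  (stop)
So 145/13 = [11; 6, 2].

[11; 6, 2]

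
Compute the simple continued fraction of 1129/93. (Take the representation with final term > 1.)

[12; 7, 6, 2]

1129 = 12*93 + 13
93 = 7*13 + 2
13 = 6*2 + 1
2 = 2*1 + 0  (stop)
So 1129/93 = [12; 7, 6, 2].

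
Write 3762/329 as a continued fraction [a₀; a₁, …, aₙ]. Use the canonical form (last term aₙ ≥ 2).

[11; 2, 3, 3, 14]

3762 = 11*329 + 143
329 = 2*143 + 43
143 = 3*43 + 14
43 = 3*14 + 1
14 = 14*1 + 0  (stop)
So 3762/329 = [11; 2, 3, 3, 14].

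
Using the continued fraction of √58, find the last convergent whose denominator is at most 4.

23/3

√58 = [7; 1, 1, 1, 1, 1, 1, 14, …] (period length 7).
Convergents:
  p_0/q_0 = 7/1
  p_1/q_1 = 8/1
  p_2/q_2 = 15/2
  p_3/q_3 = 23/3
  p_4/q_4 = 38/5
q_3 = 3 ≤ 4 < 5 = q_4, so the answer is 23/3.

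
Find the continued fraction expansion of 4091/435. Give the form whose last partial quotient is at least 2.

[9; 2, 2, 8, 3, 3]

4091 = 9×435 + 176
435 = 2×176 + 83
176 = 2×83 + 10
83 = 8×10 + 3
10 = 3×3 + 1
3 = 3×1 + 0  (stop)
So 4091/435 = [9; 2, 2, 8, 3, 3].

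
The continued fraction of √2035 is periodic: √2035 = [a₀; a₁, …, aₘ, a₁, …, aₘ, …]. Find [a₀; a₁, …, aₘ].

[45; 9, 90]

a₀ = ⌊√2035⌋ = 45.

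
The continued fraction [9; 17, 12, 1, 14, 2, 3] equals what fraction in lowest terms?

Using pₖ = aₖpₖ₋₁ + pₖ₋₂ and qₖ = aₖqₖ₋₁ + qₖ₋₂:
  k=0: a=9, p=9, q=1
  k=1: a=17, p=154, q=17
  k=2: a=12, p=1857, q=205
  k=3: a=1, p=2011, q=222
  k=4: a=14, p=30011, q=3313
  k=5: a=2, p=62033, q=6848
  k=6: a=3, p=216110, q=23857

216110/23857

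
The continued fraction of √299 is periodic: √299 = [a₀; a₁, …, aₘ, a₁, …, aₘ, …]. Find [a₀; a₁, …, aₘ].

[17; 3, 2, 3, 34]

a₀ = ⌊√299⌋ = 17.
With m₀=0, d₀=1 and mₖ₊₁ = dₖaₖ − mₖ, dₖ₊₁ = (n − mₖ₊₁²)/dₖ, aₖ₊₁ = ⌊(a₀+mₖ₊₁)/dₖ₊₁⌋:
  k=1: m=17, d=10, a=3
  k=2: m=13, d=13, a=2
  k=3: m=13, d=10, a=3
  k=4: m=17, d=1, a=34
d=1 and a=2a₀=34 at k=4, so the next step gives (m, d) = (17, 10) again — its k=1 value — and the period has length 4.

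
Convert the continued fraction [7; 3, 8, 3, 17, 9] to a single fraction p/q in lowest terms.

Using pₖ = aₖpₖ₋₁ + pₖ₋₂ and qₖ = aₖqₖ₋₁ + qₖ₋₂:
  k=0: a=7, p=7, q=1
  k=1: a=3, p=22, q=3
  k=2: a=8, p=183, q=25
  k=3: a=3, p=571, q=78
  k=4: a=17, p=9890, q=1351
  k=5: a=9, p=89581, q=12237

89581/12237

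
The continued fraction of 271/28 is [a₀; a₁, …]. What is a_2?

2

271 = 9·28 + 19   →  a_0 = 9
28 = 1·19 + 9   →  a_1 = 1
19 = 2·9 + 1   →  a_2 = 2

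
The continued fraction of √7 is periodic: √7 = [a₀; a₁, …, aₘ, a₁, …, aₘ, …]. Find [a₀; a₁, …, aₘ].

a₀ = ⌊√7⌋ = 2.
With m₀=0, d₀=1 and mₖ₊₁ = dₖaₖ − mₖ, dₖ₊₁ = (n − mₖ₊₁²)/dₖ, aₖ₊₁ = ⌊(a₀+mₖ₊₁)/dₖ₊₁⌋:
  k=1: m=2, d=3, a=1
  k=2: m=1, d=2, a=1
  k=3: m=1, d=3, a=1
  k=4: m=2, d=1, a=4
d=1 and a=2a₀=4 at k=4, so the next step gives (m, d) = (2, 3) again — its k=1 value — and the period has length 4.

[2; 1, 1, 1, 4]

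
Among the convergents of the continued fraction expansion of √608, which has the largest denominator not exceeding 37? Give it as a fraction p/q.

√608 = [24; 1, 1, 1, 11, 1, 1, 1, 48, …] (period length 8).
Convergents:
  p_0/q_0 = 24/1
  p_1/q_1 = 25/1
  p_2/q_2 = 49/2
  p_3/q_3 = 74/3
  p_4/q_4 = 863/35
  p_5/q_5 = 937/38
q_4 = 35 ≤ 37 < 38 = q_5, so the answer is 863/35.

863/35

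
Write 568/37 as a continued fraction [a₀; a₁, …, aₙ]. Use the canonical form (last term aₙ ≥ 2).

568 = 15·37 + 13
37 = 2·13 + 11
13 = 1·11 + 2
11 = 5·2 + 1
2 = 2·1 + 0  (stop)
So 568/37 = [15; 2, 1, 5, 2].

[15; 2, 1, 5, 2]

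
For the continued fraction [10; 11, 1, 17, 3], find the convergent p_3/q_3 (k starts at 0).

2168/215

Using pₖ = aₖpₖ₋₁ + pₖ₋₂, qₖ = aₖqₖ₋₁ + qₖ₋₂ (with p₋₁=1, p₋₂=0, q₋₁=0, q₋₂=1):
  k=0: a=10, p=10, q=1
  k=1: a=11, p=111, q=11
  k=2: a=1, p=121, q=12
  k=3: a=17, p=2168, q=215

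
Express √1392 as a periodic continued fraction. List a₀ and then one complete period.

[37; 3, 4, 3, 74]

a₀ = ⌊√1392⌋ = 37.
With m₀=0, d₀=1 and mₖ₊₁ = dₖaₖ − mₖ, dₖ₊₁ = (n − mₖ₊₁²)/dₖ, aₖ₊₁ = ⌊(a₀+mₖ₊₁)/dₖ₊₁⌋:
  k=1: m=37, d=23, a=3
  k=2: m=32, d=16, a=4
  k=3: m=32, d=23, a=3
  k=4: m=37, d=1, a=74
d=1 and a=2a₀=74 at k=4, so the next step gives (m, d) = (37, 23) again — its k=1 value — and the period has length 4.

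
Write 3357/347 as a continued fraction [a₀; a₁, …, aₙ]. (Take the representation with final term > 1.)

[9; 1, 2, 14, 8]

3357 = 9·347 + 234
347 = 1·234 + 113
234 = 2·113 + 8
113 = 14·8 + 1
8 = 8·1 + 0  (stop)
So 3357/347 = [9; 1, 2, 14, 8].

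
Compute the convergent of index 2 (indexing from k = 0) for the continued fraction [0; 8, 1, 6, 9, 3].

Using pₖ = aₖpₖ₋₁ + pₖ₋₂, qₖ = aₖqₖ₋₁ + qₖ₋₂ (with p₋₁=1, p₋₂=0, q₋₁=0, q₋₂=1):
  k=0: a=0, p=0, q=1
  k=1: a=8, p=1, q=8
  k=2: a=1, p=1, q=9

1/9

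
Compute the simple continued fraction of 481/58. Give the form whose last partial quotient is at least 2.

[8; 3, 2, 2, 3]

481 = 8*58 + 17
58 = 3*17 + 7
17 = 2*7 + 3
7 = 2*3 + 1
3 = 3*1 + 0  (stop)
So 481/58 = [8; 3, 2, 2, 3].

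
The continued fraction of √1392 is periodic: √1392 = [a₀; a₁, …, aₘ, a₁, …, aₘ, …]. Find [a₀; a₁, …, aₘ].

[37; 3, 4, 3, 74]

a₀ = ⌊√1392⌋ = 37.
With m₀=0, d₀=1 and mₖ₊₁ = dₖaₖ − mₖ, dₖ₊₁ = (n − mₖ₊₁²)/dₖ, aₖ₊₁ = ⌊(a₀+mₖ₊₁)/dₖ₊₁⌋:
  k=1: m=37, d=23, a=3
  k=2: m=32, d=16, a=4
  k=3: m=32, d=23, a=3
  k=4: m=37, d=1, a=74
d=1 and a=2a₀=74 at k=4, so the next step gives (m, d) = (37, 23) again — its k=1 value — and the period has length 4.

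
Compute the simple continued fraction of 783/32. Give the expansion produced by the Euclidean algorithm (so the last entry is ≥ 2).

783 = 24·32 + 15
32 = 2·15 + 2
15 = 7·2 + 1
2 = 2·1 + 0  (stop)
So 783/32 = [24; 2, 7, 2].

[24; 2, 7, 2]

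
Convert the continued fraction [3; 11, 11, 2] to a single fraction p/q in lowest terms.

Fold from the inside: start with 2/1.
  11 + 1/2 = 23/2
  11 + 2/23 = 255/23
  3 + 23/255 = 788/255

788/255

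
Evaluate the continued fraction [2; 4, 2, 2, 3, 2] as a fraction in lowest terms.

Fold from the inside: start with 2/1.
  3 + 1/2 = 7/2
  2 + 2/7 = 16/7
  2 + 7/16 = 39/16
  4 + 16/39 = 172/39
  2 + 39/172 = 383/172

383/172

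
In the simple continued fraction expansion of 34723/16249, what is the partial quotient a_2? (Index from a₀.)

34723 = 2·16249 + 2225   →  a_0 = 2
16249 = 7·2225 + 674   →  a_1 = 7
2225 = 3·674 + 203   →  a_2 = 3

3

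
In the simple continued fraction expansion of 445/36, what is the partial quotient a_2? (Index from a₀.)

445 = 12·36 + 13   →  a_0 = 12
36 = 2·13 + 10   →  a_1 = 2
13 = 1·10 + 3   →  a_2 = 1

1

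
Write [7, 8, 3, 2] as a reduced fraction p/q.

Fold from the inside: start with 2/1.
  3 + 1/2 = 7/2
  8 + 2/7 = 58/7
  7 + 7/58 = 413/58

413/58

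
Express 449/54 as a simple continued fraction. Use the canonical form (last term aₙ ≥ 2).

[8; 3, 5, 1, 2]

449 = 8×54 + 17
54 = 3×17 + 3
17 = 5×3 + 2
3 = 1×2 + 1
2 = 2×1 + 0  (stop)
So 449/54 = [8; 3, 5, 1, 2].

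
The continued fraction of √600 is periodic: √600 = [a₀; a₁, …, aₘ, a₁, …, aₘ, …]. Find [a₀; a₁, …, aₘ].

a₀ = ⌊√600⌋ = 24.
With m₀=0, d₀=1 and mₖ₊₁ = dₖaₖ − mₖ, dₖ₊₁ = (n − mₖ₊₁²)/dₖ, aₖ₊₁ = ⌊(a₀+mₖ₊₁)/dₖ₊₁⌋:
  k=1: m=24, d=24, a=2
  k=2: m=24, d=1, a=48
d=1 and a=2a₀=48 at k=2, so the next step gives (m, d) = (24, 24) again — its k=1 value — and the period has length 2.

[24; 2, 48]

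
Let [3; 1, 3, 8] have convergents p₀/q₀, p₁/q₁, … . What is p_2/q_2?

15/4

Using pₖ = aₖpₖ₋₁ + pₖ₋₂, qₖ = aₖqₖ₋₁ + qₖ₋₂ (with p₋₁=1, p₋₂=0, q₋₁=0, q₋₂=1):
  k=0: a=3, p=3, q=1
  k=1: a=1, p=4, q=1
  k=2: a=3, p=15, q=4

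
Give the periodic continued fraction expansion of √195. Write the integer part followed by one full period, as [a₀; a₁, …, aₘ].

a₀ = ⌊√195⌋ = 13.
With m₀=0, d₀=1 and mₖ₊₁ = dₖaₖ − mₖ, dₖ₊₁ = (n − mₖ₊₁²)/dₖ, aₖ₊₁ = ⌊(a₀+mₖ₊₁)/dₖ₊₁⌋:
  k=1: m=13, d=26, a=1
  k=2: m=13, d=1, a=26
d=1 and a=2a₀=26 at k=2, so the next step gives (m, d) = (13, 26) again — its k=1 value — and the period has length 2.

[13; 1, 26]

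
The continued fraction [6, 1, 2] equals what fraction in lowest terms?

Fold from the inside: start with 2/1.
  1 + 1/2 = 3/2
  6 + 2/3 = 20/3

20/3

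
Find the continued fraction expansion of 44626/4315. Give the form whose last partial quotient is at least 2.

[10; 2, 1, 12, 16, 7]

44626 = 10×4315 + 1476
4315 = 2×1476 + 1363
1476 = 1×1363 + 113
1363 = 12×113 + 7
113 = 16×7 + 1
7 = 7×1 + 0  (stop)
So 44626/4315 = [10; 2, 1, 12, 16, 7].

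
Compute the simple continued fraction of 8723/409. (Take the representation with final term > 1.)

8723 = 21×409 + 134
409 = 3×134 + 7
134 = 19×7 + 1
7 = 7×1 + 0  (stop)
So 8723/409 = [21; 3, 19, 7].

[21; 3, 19, 7]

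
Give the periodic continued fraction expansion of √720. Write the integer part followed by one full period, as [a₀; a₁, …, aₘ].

[26; 1, 4, 1, 52]

a₀ = ⌊√720⌋ = 26.
With m₀=0, d₀=1 and mₖ₊₁ = dₖaₖ − mₖ, dₖ₊₁ = (n − mₖ₊₁²)/dₖ, aₖ₊₁ = ⌊(a₀+mₖ₊₁)/dₖ₊₁⌋:
  k=1: m=26, d=44, a=1
  k=2: m=18, d=9, a=4
  k=3: m=18, d=44, a=1
  k=4: m=26, d=1, a=52
d=1 and a=2a₀=52 at k=4, so the next step gives (m, d) = (26, 44) again — its k=1 value — and the period has length 4.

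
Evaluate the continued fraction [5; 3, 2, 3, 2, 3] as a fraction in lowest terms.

Using pₖ = aₖpₖ₋₁ + pₖ₋₂ and qₖ = aₖqₖ₋₁ + qₖ₋₂:
  k=0: a=5, p=5, q=1
  k=1: a=3, p=16, q=3
  k=2: a=2, p=37, q=7
  k=3: a=3, p=127, q=24
  k=4: a=2, p=291, q=55
  k=5: a=3, p=1000, q=189

1000/189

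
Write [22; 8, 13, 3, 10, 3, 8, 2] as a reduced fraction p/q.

Fold from the inside: start with 2/1.
  8 + 1/2 = 17/2
  3 + 2/17 = 53/17
  10 + 17/53 = 547/53
  3 + 53/547 = 1694/547
  13 + 547/1694 = 22569/1694
  8 + 1694/22569 = 182246/22569
  22 + 22569/182246 = 4031981/182246

4031981/182246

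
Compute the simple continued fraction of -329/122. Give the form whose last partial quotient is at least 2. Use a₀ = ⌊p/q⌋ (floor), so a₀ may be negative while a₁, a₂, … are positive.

-329 = -3×122 + 37
122 = 3×37 + 11
37 = 3×11 + 4
11 = 2×4 + 3
4 = 1×3 + 1
3 = 3×1 + 0  (stop)
So -329/122 = [-3; 3, 3, 2, 1, 3].

[-3; 3, 3, 2, 1, 3]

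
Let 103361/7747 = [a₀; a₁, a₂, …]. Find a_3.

103361 = 13·7747 + 2650   →  a_0 = 13
7747 = 2·2650 + 2447   →  a_1 = 2
2650 = 1·2447 + 203   →  a_2 = 1
2447 = 12·203 + 11   →  a_3 = 12

12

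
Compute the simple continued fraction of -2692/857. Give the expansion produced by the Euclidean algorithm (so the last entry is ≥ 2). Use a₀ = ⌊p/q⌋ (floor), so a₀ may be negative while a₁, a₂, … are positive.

-2692 = -4·857 + 736
857 = 1·736 + 121
736 = 6·121 + 10
121 = 12·10 + 1
10 = 10·1 + 0  (stop)
So -2692/857 = [-4; 1, 6, 12, 10].

[-4; 1, 6, 12, 10]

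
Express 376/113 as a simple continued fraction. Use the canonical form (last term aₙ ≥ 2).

[3; 3, 18, 2]

376 = 3*113 + 37
113 = 3*37 + 2
37 = 18*2 + 1
2 = 2*1 + 0  (stop)
So 376/113 = [3; 3, 18, 2].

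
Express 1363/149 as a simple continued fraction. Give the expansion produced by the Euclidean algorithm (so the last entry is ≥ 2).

[9; 6, 1, 3, 2, 2]

1363 = 9×149 + 22
149 = 6×22 + 17
22 = 1×17 + 5
17 = 3×5 + 2
5 = 2×2 + 1
2 = 2×1 + 0  (stop)
So 1363/149 = [9; 6, 1, 3, 2, 2].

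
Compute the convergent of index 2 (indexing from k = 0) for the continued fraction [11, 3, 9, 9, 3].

317/28

Using pₖ = aₖpₖ₋₁ + pₖ₋₂, qₖ = aₖqₖ₋₁ + qₖ₋₂ (with p₋₁=1, p₋₂=0, q₋₁=0, q₋₂=1):
  k=0: a=11, p=11, q=1
  k=1: a=3, p=34, q=3
  k=2: a=9, p=317, q=28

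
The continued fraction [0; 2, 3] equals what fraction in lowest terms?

3/7

Using pₖ = aₖpₖ₋₁ + pₖ₋₂ and qₖ = aₖqₖ₋₁ + qₖ₋₂:
  k=0: a=0, p=0, q=1
  k=1: a=2, p=1, q=2
  k=2: a=3, p=3, q=7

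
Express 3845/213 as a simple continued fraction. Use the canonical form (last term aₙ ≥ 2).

[18; 19, 2, 1, 3]

3845 = 18×213 + 11
213 = 19×11 + 4
11 = 2×4 + 3
4 = 1×3 + 1
3 = 3×1 + 0  (stop)
So 3845/213 = [18; 19, 2, 1, 3].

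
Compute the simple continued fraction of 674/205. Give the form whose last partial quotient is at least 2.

[3; 3, 2, 9, 3]

674 = 3*205 + 59
205 = 3*59 + 28
59 = 2*28 + 3
28 = 9*3 + 1
3 = 3*1 + 0  (stop)
So 674/205 = [3; 3, 2, 9, 3].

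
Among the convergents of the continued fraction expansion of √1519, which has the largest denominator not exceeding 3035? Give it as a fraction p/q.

√1519 = [38; 1, 37, 1, 76, …] (period length 4).
Convergents:
  p_0/q_0 = 38/1
  p_1/q_1 = 39/1
  p_2/q_2 = 1481/38
  p_3/q_3 = 1520/39
  p_4/q_4 = 117001/3002
  p_5/q_5 = 118521/3041
q_4 = 3002 ≤ 3035 < 3041 = q_5, so the answer is 117001/3002.

117001/3002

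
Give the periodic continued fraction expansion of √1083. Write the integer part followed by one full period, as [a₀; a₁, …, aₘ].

a₀ = ⌊√1083⌋ = 32.
With m₀=0, d₀=1 and mₖ₊₁ = dₖaₖ − mₖ, dₖ₊₁ = (n − mₖ₊₁²)/dₖ, aₖ₊₁ = ⌊(a₀+mₖ₊₁)/dₖ₊₁⌋:
  k=1: m=32, d=59, a=1
  k=2: m=27, d=6, a=9
  k=3: m=27, d=59, a=1
  k=4: m=32, d=1, a=64
d=1 and a=2a₀=64 at k=4, so the next step gives (m, d) = (32, 59) again — its k=1 value — and the period has length 4.

[32; 1, 9, 1, 64]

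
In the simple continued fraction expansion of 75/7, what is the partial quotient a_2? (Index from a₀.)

2

75 = 10·7 + 5   →  a_0 = 10
7 = 1·5 + 2   →  a_1 = 1
5 = 2·2 + 1   →  a_2 = 2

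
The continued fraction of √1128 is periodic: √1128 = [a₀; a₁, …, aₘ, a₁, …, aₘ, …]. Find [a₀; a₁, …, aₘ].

[33; 1, 1, 2, 2, 2, 1, 1, 66]

a₀ = ⌊√1128⌋ = 33.
With m₀=0, d₀=1 and mₖ₊₁ = dₖaₖ − mₖ, dₖ₊₁ = (n − mₖ₊₁²)/dₖ, aₖ₊₁ = ⌊(a₀+mₖ₊₁)/dₖ₊₁⌋:
  k=1: m=33, d=39, a=1
  k=2: m=6, d=28, a=1
  k=3: m=22, d=23, a=2
  k=4: m=24, d=24, a=2
  k=5: m=24, d=23, a=2
  k=6: m=22, d=28, a=1
  k=7: m=6, d=39, a=1
  k=8: m=33, d=1, a=66
d=1 and a=2a₀=66 at k=8, so the next step gives (m, d) = (33, 39) again — its k=1 value — and the period has length 8.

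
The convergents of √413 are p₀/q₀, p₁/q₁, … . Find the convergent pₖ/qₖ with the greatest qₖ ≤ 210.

3719/183

√413 = [20; 3, 9, 1, 4, 1, 9, 3, 40, …] (period length 8).
Convergents:
  p_0/q_0 = 20/1
  p_1/q_1 = 61/3
  p_2/q_2 = 569/28
  p_3/q_3 = 630/31
  p_4/q_4 = 3089/152
  p_5/q_5 = 3719/183
  p_6/q_6 = 36560/1799
q_5 = 183 ≤ 210 < 1799 = q_6, so the answer is 3719/183.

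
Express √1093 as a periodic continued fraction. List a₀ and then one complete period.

[33; 16, 1, 1, 16, 66]

a₀ = ⌊√1093⌋ = 33.
With m₀=0, d₀=1 and mₖ₊₁ = dₖaₖ − mₖ, dₖ₊₁ = (n − mₖ₊₁²)/dₖ, aₖ₊₁ = ⌊(a₀+mₖ₊₁)/dₖ₊₁⌋:
  k=1: m=33, d=4, a=16
  k=2: m=31, d=33, a=1
  k=3: m=2, d=33, a=1
  k=4: m=31, d=4, a=16
  k=5: m=33, d=1, a=66
d=1 and a=2a₀=66 at k=5, so the next step gives (m, d) = (33, 4) again — its k=1 value — and the period has length 5.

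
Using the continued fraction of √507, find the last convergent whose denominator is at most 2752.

√507 = [22; 1, 1, 14, 1, 1, 44, …] (period length 6).
Convergents:
  p_0/q_0 = 22/1
  p_1/q_1 = 23/1
  p_2/q_2 = 45/2
  p_3/q_3 = 653/29
  p_4/q_4 = 698/31
  p_5/q_5 = 1351/60
  p_6/q_6 = 60142/2671
  p_7/q_7 = 61493/2731
  p_8/q_8 = 121635/5402
q_7 = 2731 ≤ 2752 < 5402 = q_8, so the answer is 61493/2731.

61493/2731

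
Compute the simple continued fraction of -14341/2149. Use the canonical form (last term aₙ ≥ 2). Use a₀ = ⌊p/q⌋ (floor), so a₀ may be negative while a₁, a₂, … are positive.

[-7; 3, 16, 3, 14]

-14341 = -7×2149 + 702
2149 = 3×702 + 43
702 = 16×43 + 14
43 = 3×14 + 1
14 = 14×1 + 0  (stop)
So -14341/2149 = [-7; 3, 16, 3, 14].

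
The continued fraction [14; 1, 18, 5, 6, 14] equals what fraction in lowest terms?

Using pₖ = aₖpₖ₋₁ + pₖ₋₂ and qₖ = aₖqₖ₋₁ + qₖ₋₂:
  k=0: a=14, p=14, q=1
  k=1: a=1, p=15, q=1
  k=2: a=18, p=284, q=19
  k=3: a=5, p=1435, q=96
  k=4: a=6, p=8894, q=595
  k=5: a=14, p=125951, q=8426

125951/8426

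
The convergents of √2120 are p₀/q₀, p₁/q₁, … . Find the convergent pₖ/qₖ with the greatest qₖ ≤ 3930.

97474/2117

√2120 = [46; 23, 92, …] (period length 2).
Convergents:
  p_0/q_0 = 46/1
  p_1/q_1 = 1059/23
  p_2/q_2 = 97474/2117
  p_3/q_3 = 2242961/48714
q_2 = 2117 ≤ 3930 < 48714 = q_3, so the answer is 97474/2117.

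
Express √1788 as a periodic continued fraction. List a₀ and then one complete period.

a₀ = ⌊√1788⌋ = 42.
With m₀=0, d₀=1 and mₖ₊₁ = dₖaₖ − mₖ, dₖ₊₁ = (n − mₖ₊₁²)/dₖ, aₖ₊₁ = ⌊(a₀+mₖ₊₁)/dₖ₊₁⌋:
  k=1: m=42, d=24, a=3
  k=2: m=30, d=37, a=1
  k=3: m=7, d=47, a=1
  k=4: m=40, d=4, a=20
  k=5: m=40, d=47, a=1
  k=6: m=7, d=37, a=1
  k=7: m=30, d=24, a=3
  k=8: m=42, d=1, a=84
d=1 and a=2a₀=84 at k=8, so the next step gives (m, d) = (42, 24) again — its k=1 value — and the period has length 8.

[42; 3, 1, 1, 20, 1, 1, 3, 84]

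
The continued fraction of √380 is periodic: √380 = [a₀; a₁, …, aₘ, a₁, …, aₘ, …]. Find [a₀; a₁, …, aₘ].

a₀ = ⌊√380⌋ = 19.
With m₀=0, d₀=1 and mₖ₊₁ = dₖaₖ − mₖ, dₖ₊₁ = (n − mₖ₊₁²)/dₖ, aₖ₊₁ = ⌊(a₀+mₖ₊₁)/dₖ₊₁⌋:
  k=1: m=19, d=19, a=2
  k=2: m=19, d=1, a=38
d=1 and a=2a₀=38 at k=2, so the next step gives (m, d) = (19, 19) again — its k=1 value — and the period has length 2.

[19; 2, 38]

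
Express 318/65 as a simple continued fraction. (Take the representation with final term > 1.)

318 = 4×65 + 58
65 = 1×58 + 7
58 = 8×7 + 2
7 = 3×2 + 1
2 = 2×1 + 0  (stop)
So 318/65 = [4; 1, 8, 3, 2].

[4; 1, 8, 3, 2]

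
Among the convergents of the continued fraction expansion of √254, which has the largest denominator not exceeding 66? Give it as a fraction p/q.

255/16

√254 = [15; 1, 14, 1, 30, …] (period length 4).
Convergents:
  p_0/q_0 = 15/1
  p_1/q_1 = 16/1
  p_2/q_2 = 239/15
  p_3/q_3 = 255/16
  p_4/q_4 = 7889/495
q_3 = 16 ≤ 66 < 495 = q_4, so the answer is 255/16.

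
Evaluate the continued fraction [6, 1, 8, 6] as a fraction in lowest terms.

379/55

Using pₖ = aₖpₖ₋₁ + pₖ₋₂ and qₖ = aₖqₖ₋₁ + qₖ₋₂:
  k=0: a=6, p=6, q=1
  k=1: a=1, p=7, q=1
  k=2: a=8, p=62, q=9
  k=3: a=6, p=379, q=55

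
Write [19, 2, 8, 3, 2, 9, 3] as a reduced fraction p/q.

70156/3603

Using pₖ = aₖpₖ₋₁ + pₖ₋₂ and qₖ = aₖqₖ₋₁ + qₖ₋₂:
  k=0: a=19, p=19, q=1
  k=1: a=2, p=39, q=2
  k=2: a=8, p=331, q=17
  k=3: a=3, p=1032, q=53
  k=4: a=2, p=2395, q=123
  k=5: a=9, p=22587, q=1160
  k=6: a=3, p=70156, q=3603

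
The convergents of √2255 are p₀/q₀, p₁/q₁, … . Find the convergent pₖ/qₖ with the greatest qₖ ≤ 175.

√2255 = [47; 2, 18, 2, 94, …] (period length 4).
Convergents:
  p_0/q_0 = 47/1
  p_1/q_1 = 95/2
  p_2/q_2 = 1757/37
  p_3/q_3 = 3609/76
  p_4/q_4 = 341003/7181
q_3 = 76 ≤ 175 < 7181 = q_4, so the answer is 3609/76.

3609/76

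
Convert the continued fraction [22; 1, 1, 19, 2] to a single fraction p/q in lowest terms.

Fold from the inside: start with 2/1.
  19 + 1/2 = 39/2
  1 + 2/39 = 41/39
  1 + 39/41 = 80/41
  22 + 41/80 = 1801/80

1801/80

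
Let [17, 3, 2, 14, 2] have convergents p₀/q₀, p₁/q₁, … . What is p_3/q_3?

1746/101

Using pₖ = aₖpₖ₋₁ + pₖ₋₂, qₖ = aₖqₖ₋₁ + qₖ₋₂ (with p₋₁=1, p₋₂=0, q₋₁=0, q₋₂=1):
  k=0: a=17, p=17, q=1
  k=1: a=3, p=52, q=3
  k=2: a=2, p=121, q=7
  k=3: a=14, p=1746, q=101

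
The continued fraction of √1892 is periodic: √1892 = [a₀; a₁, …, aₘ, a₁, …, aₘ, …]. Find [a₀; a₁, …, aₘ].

a₀ = ⌊√1892⌋ = 43.
With m₀=0, d₀=1 and mₖ₊₁ = dₖaₖ − mₖ, dₖ₊₁ = (n − mₖ₊₁²)/dₖ, aₖ₊₁ = ⌊(a₀+mₖ₊₁)/dₖ₊₁⌋:
  k=1: m=43, d=43, a=2
  k=2: m=43, d=1, a=86
d=1 and a=2a₀=86 at k=2, so the next step gives (m, d) = (43, 43) again — its k=1 value — and the period has length 2.

[43; 2, 86]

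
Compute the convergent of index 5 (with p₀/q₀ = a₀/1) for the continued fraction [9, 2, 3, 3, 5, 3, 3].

3670/389

Using pₖ = aₖpₖ₋₁ + pₖ₋₂, qₖ = aₖqₖ₋₁ + qₖ₋₂ (with p₋₁=1, p₋₂=0, q₋₁=0, q₋₂=1):
  k=0: a=9, p=9, q=1
  k=1: a=2, p=19, q=2
  k=2: a=3, p=66, q=7
  k=3: a=3, p=217, q=23
  k=4: a=5, p=1151, q=122
  k=5: a=3, p=3670, q=389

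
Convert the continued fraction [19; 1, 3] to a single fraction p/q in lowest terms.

Using pₖ = aₖpₖ₋₁ + pₖ₋₂ and qₖ = aₖqₖ₋₁ + qₖ₋₂:
  k=0: a=19, p=19, q=1
  k=1: a=1, p=20, q=1
  k=2: a=3, p=79, q=4

79/4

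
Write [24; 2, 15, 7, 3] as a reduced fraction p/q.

Using pₖ = aₖpₖ₋₁ + pₖ₋₂ and qₖ = aₖqₖ₋₁ + qₖ₋₂:
  k=0: a=24, p=24, q=1
  k=1: a=2, p=49, q=2
  k=2: a=15, p=759, q=31
  k=3: a=7, p=5362, q=219
  k=4: a=3, p=16845, q=688

16845/688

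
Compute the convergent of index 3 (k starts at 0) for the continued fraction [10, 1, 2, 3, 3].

107/10

Using pₖ = aₖpₖ₋₁ + pₖ₋₂, qₖ = aₖqₖ₋₁ + qₖ₋₂ (with p₋₁=1, p₋₂=0, q₋₁=0, q₋₂=1):
  k=0: a=10, p=10, q=1
  k=1: a=1, p=11, q=1
  k=2: a=2, p=32, q=3
  k=3: a=3, p=107, q=10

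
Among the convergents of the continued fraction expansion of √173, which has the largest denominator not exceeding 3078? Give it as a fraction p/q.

29239/2223

√173 = [13; 6, 1, 1, 6, 26, …] (period length 5).
Convergents:
  p_0/q_0 = 13/1
  p_1/q_1 = 79/6
  p_2/q_2 = 92/7
  p_3/q_3 = 171/13
  p_4/q_4 = 1118/85
  p_5/q_5 = 29239/2223
  p_6/q_6 = 176552/13423
q_5 = 2223 ≤ 3078 < 13423 = q_6, so the answer is 29239/2223.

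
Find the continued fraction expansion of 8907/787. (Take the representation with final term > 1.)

8907 = 11×787 + 250
787 = 3×250 + 37
250 = 6×37 + 28
37 = 1×28 + 9
28 = 3×9 + 1
9 = 9×1 + 0  (stop)
So 8907/787 = [11; 3, 6, 1, 3, 9].

[11; 3, 6, 1, 3, 9]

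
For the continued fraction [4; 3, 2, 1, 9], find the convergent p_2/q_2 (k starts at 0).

Using pₖ = aₖpₖ₋₁ + pₖ₋₂, qₖ = aₖqₖ₋₁ + qₖ₋₂ (with p₋₁=1, p₋₂=0, q₋₁=0, q₋₂=1):
  k=0: a=4, p=4, q=1
  k=1: a=3, p=13, q=3
  k=2: a=2, p=30, q=7

30/7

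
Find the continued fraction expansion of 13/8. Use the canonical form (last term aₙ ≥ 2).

13 = 1×8 + 5
8 = 1×5 + 3
5 = 1×3 + 2
3 = 1×2 + 1
2 = 2×1 + 0  (stop)
So 13/8 = [1; 1, 1, 1, 2].

[1; 1, 1, 1, 2]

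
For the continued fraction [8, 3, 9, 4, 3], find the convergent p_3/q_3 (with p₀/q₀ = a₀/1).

Using pₖ = aₖpₖ₋₁ + pₖ₋₂, qₖ = aₖqₖ₋₁ + qₖ₋₂ (with p₋₁=1, p₋₂=0, q₋₁=0, q₋₂=1):
  k=0: a=8, p=8, q=1
  k=1: a=3, p=25, q=3
  k=2: a=9, p=233, q=28
  k=3: a=4, p=957, q=115

957/115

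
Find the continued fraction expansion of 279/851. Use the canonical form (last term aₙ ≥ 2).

279 = 0·851 + 279
851 = 3·279 + 14
279 = 19·14 + 13
14 = 1·13 + 1
13 = 13·1 + 0  (stop)
So 279/851 = [0; 3, 19, 1, 13].

[0; 3, 19, 1, 13]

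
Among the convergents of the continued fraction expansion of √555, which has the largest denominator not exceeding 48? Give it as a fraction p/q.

√555 = [23; 1, 1, 3, 1, 3, 1, 1, 46, …] (period length 8).
Convergents:
  p_0/q_0 = 23/1
  p_1/q_1 = 24/1
  p_2/q_2 = 47/2
  p_3/q_3 = 165/7
  p_4/q_4 = 212/9
  p_5/q_5 = 801/34
  p_6/q_6 = 1013/43
  p_7/q_7 = 1814/77
q_6 = 43 ≤ 48 < 77 = q_7, so the answer is 1013/43.

1013/43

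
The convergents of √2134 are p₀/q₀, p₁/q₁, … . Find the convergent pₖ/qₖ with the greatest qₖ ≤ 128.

√2134 = [46; 5, 8, 5, 92, …] (period length 4).
Convergents:
  p_0/q_0 = 46/1
  p_1/q_1 = 231/5
  p_2/q_2 = 1894/41
  p_3/q_3 = 9701/210
q_2 = 41 ≤ 128 < 210 = q_3, so the answer is 1894/41.

1894/41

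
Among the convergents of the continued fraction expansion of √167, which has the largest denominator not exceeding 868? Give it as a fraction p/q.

4355/337

√167 = [12; 1, 11, 1, 24, …] (period length 4).
Convergents:
  p_0/q_0 = 12/1
  p_1/q_1 = 13/1
  p_2/q_2 = 155/12
  p_3/q_3 = 168/13
  p_4/q_4 = 4187/324
  p_5/q_5 = 4355/337
  p_6/q_6 = 52092/4031
q_5 = 337 ≤ 868 < 4031 = q_6, so the answer is 4355/337.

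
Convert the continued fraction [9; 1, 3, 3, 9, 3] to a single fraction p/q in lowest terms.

Fold from the inside: start with 3/1.
  9 + 1/3 = 28/3
  3 + 3/28 = 87/28
  3 + 28/87 = 289/87
  1 + 87/289 = 376/289
  9 + 289/376 = 3673/376

3673/376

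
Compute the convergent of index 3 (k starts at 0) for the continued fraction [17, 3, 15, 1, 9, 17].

849/49

Using pₖ = aₖpₖ₋₁ + pₖ₋₂, qₖ = aₖqₖ₋₁ + qₖ₋₂ (with p₋₁=1, p₋₂=0, q₋₁=0, q₋₂=1):
  k=0: a=17, p=17, q=1
  k=1: a=3, p=52, q=3
  k=2: a=15, p=797, q=46
  k=3: a=1, p=849, q=49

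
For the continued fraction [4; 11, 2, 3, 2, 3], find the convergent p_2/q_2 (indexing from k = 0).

94/23

Using pₖ = aₖpₖ₋₁ + pₖ₋₂, qₖ = aₖqₖ₋₁ + qₖ₋₂ (with p₋₁=1, p₋₂=0, q₋₁=0, q₋₂=1):
  k=0: a=4, p=4, q=1
  k=1: a=11, p=45, q=11
  k=2: a=2, p=94, q=23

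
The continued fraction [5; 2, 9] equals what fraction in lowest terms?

Fold from the inside: start with 9/1.
  2 + 1/9 = 19/9
  5 + 9/19 = 104/19

104/19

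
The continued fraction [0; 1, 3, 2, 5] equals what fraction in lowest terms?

38/49

Fold from the inside: start with 5/1.
  2 + 1/5 = 11/5
  3 + 5/11 = 38/11
  1 + 11/38 = 49/38
  0 + 38/49 = 38/49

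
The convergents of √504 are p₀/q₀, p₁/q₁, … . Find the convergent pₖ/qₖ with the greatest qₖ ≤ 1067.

√504 = [22; 2, 4, 2, 44, …] (period length 4).
Convergents:
  p_0/q_0 = 22/1
  p_1/q_1 = 45/2
  p_2/q_2 = 202/9
  p_3/q_3 = 449/20
  p_4/q_4 = 19958/889
  p_5/q_5 = 40365/1798
q_4 = 889 ≤ 1067 < 1798 = q_5, so the answer is 19958/889.

19958/889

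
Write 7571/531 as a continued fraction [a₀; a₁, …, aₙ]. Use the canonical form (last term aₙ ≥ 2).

[14; 3, 1, 7, 17]

7571 = 14×531 + 137
531 = 3×137 + 120
137 = 1×120 + 17
120 = 7×17 + 1
17 = 17×1 + 0  (stop)
So 7571/531 = [14; 3, 1, 7, 17].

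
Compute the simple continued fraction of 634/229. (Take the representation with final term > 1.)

[2; 1, 3, 3, 8, 2]

634 = 2*229 + 176
229 = 1*176 + 53
176 = 3*53 + 17
53 = 3*17 + 2
17 = 8*2 + 1
2 = 2*1 + 0  (stop)
So 634/229 = [2; 1, 3, 3, 8, 2].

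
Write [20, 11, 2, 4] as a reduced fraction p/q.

Fold from the inside: start with 4/1.
  2 + 1/4 = 9/4
  11 + 4/9 = 103/9
  20 + 9/103 = 2069/103

2069/103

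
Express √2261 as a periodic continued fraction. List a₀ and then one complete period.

a₀ = ⌊√2261⌋ = 47.

[47; 1, 1, 4, 1, 1, 94]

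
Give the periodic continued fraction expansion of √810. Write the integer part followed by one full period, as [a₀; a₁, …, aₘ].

a₀ = ⌊√810⌋ = 28.
With m₀=0, d₀=1 and mₖ₊₁ = dₖaₖ − mₖ, dₖ₊₁ = (n − mₖ₊₁²)/dₖ, aₖ₊₁ = ⌊(a₀+mₖ₊₁)/dₖ₊₁⌋:
  k=1: m=28, d=26, a=2
  k=2: m=24, d=9, a=5
  k=3: m=21, d=41, a=1
  k=4: m=20, d=10, a=4
  k=5: m=20, d=41, a=1
  k=6: m=21, d=9, a=5
  k=7: m=24, d=26, a=2
  k=8: m=28, d=1, a=56
d=1 and a=2a₀=56 at k=8, so the next step gives (m, d) = (28, 26) again — its k=1 value — and the period has length 8.

[28; 2, 5, 1, 4, 1, 5, 2, 56]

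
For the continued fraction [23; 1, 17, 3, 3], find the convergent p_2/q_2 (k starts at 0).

431/18

Using pₖ = aₖpₖ₋₁ + pₖ₋₂, qₖ = aₖqₖ₋₁ + qₖ₋₂ (with p₋₁=1, p₋₂=0, q₋₁=0, q₋₂=1):
  k=0: a=23, p=23, q=1
  k=1: a=1, p=24, q=1
  k=2: a=17, p=431, q=18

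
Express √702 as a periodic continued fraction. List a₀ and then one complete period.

[26; 2, 52]

a₀ = ⌊√702⌋ = 26.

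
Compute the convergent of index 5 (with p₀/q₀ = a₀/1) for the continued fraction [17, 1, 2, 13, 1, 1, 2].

Using pₖ = aₖpₖ₋₁ + pₖ₋₂, qₖ = aₖqₖ₋₁ + qₖ₋₂ (with p₋₁=1, p₋₂=0, q₋₁=0, q₋₂=1):
  k=0: a=17, p=17, q=1
  k=1: a=1, p=18, q=1
  k=2: a=2, p=53, q=3
  k=3: a=13, p=707, q=40
  k=4: a=1, p=760, q=43
  k=5: a=1, p=1467, q=83

1467/83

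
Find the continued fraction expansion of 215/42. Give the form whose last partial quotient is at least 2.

[5; 8, 2, 2]

215 = 5·42 + 5
42 = 8·5 + 2
5 = 2·2 + 1
2 = 2·1 + 0  (stop)
So 215/42 = [5; 8, 2, 2].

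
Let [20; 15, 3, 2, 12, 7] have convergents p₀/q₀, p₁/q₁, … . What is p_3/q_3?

2147/107

Using pₖ = aₖpₖ₋₁ + pₖ₋₂, qₖ = aₖqₖ₋₁ + qₖ₋₂ (with p₋₁=1, p₋₂=0, q₋₁=0, q₋₂=1):
  k=0: a=20, p=20, q=1
  k=1: a=15, p=301, q=15
  k=2: a=3, p=923, q=46
  k=3: a=2, p=2147, q=107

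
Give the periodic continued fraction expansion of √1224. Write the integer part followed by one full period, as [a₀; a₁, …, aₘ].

[34; 1, 68]

a₀ = ⌊√1224⌋ = 34.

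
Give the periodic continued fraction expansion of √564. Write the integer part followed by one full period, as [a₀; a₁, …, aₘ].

[23; 1, 2, 1, 46]

a₀ = ⌊√564⌋ = 23.
With m₀=0, d₀=1 and mₖ₊₁ = dₖaₖ − mₖ, dₖ₊₁ = (n − mₖ₊₁²)/dₖ, aₖ₊₁ = ⌊(a₀+mₖ₊₁)/dₖ₊₁⌋:
  k=1: m=23, d=35, a=1
  k=2: m=12, d=12, a=2
  k=3: m=12, d=35, a=1
  k=4: m=23, d=1, a=46
d=1 and a=2a₀=46 at k=4, so the next step gives (m, d) = (23, 35) again — its k=1 value — and the period has length 4.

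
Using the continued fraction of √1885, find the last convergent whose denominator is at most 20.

521/12

√1885 = [43; 2, 2, 2, 86, …] (period length 4).
Convergents:
  p_0/q_0 = 43/1
  p_1/q_1 = 87/2
  p_2/q_2 = 217/5
  p_3/q_3 = 521/12
  p_4/q_4 = 45023/1037
q_3 = 12 ≤ 20 < 1037 = q_4, so the answer is 521/12.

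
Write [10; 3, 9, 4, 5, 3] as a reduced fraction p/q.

19859/1924

Fold from the inside: start with 3/1.
  5 + 1/3 = 16/3
  4 + 3/16 = 67/16
  9 + 16/67 = 619/67
  3 + 67/619 = 1924/619
  10 + 619/1924 = 19859/1924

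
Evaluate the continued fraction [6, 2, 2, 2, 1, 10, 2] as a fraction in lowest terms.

Fold from the inside: start with 2/1.
  10 + 1/2 = 21/2
  1 + 2/21 = 23/21
  2 + 21/23 = 67/23
  2 + 23/67 = 157/67
  2 + 67/157 = 381/157
  6 + 157/381 = 2443/381

2443/381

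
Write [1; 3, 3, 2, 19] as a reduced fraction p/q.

Fold from the inside: start with 19/1.
  2 + 1/19 = 39/19
  3 + 19/39 = 136/39
  3 + 39/136 = 447/136
  1 + 136/447 = 583/447

583/447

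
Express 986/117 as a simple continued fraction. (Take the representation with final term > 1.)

986 = 8*117 + 50
117 = 2*50 + 17
50 = 2*17 + 16
17 = 1*16 + 1
16 = 16*1 + 0  (stop)
So 986/117 = [8; 2, 2, 1, 16].

[8; 2, 2, 1, 16]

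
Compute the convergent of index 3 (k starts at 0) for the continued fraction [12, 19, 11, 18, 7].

Using pₖ = aₖpₖ₋₁ + pₖ₋₂, qₖ = aₖqₖ₋₁ + qₖ₋₂ (with p₋₁=1, p₋₂=0, q₋₁=0, q₋₂=1):
  k=0: a=12, p=12, q=1
  k=1: a=19, p=229, q=19
  k=2: a=11, p=2531, q=210
  k=3: a=18, p=45787, q=3799

45787/3799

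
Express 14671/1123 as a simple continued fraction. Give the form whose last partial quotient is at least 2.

[13; 15, 1, 1, 2, 14]

14671 = 13*1123 + 72
1123 = 15*72 + 43
72 = 1*43 + 29
43 = 1*29 + 14
29 = 2*14 + 1
14 = 14*1 + 0  (stop)
So 14671/1123 = [13; 15, 1, 1, 2, 14].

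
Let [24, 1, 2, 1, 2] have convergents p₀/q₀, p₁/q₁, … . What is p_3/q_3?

Using pₖ = aₖpₖ₋₁ + pₖ₋₂, qₖ = aₖqₖ₋₁ + qₖ₋₂ (with p₋₁=1, p₋₂=0, q₋₁=0, q₋₂=1):
  k=0: a=24, p=24, q=1
  k=1: a=1, p=25, q=1
  k=2: a=2, p=74, q=3
  k=3: a=1, p=99, q=4

99/4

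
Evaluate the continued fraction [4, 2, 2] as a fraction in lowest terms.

22/5

Fold from the inside: start with 2/1.
  2 + 1/2 = 5/2
  4 + 2/5 = 22/5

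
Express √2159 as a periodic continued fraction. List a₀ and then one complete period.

a₀ = ⌊√2159⌋ = 46.

[46; 2, 6, 1, 1, 1, 6, 2, 92]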